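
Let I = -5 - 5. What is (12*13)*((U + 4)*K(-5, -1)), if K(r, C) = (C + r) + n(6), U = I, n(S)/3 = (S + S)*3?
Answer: -95472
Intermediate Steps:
n(S) = 18*S (n(S) = 3*((S + S)*3) = 3*((2*S)*3) = 3*(6*S) = 18*S)
I = -10
U = -10
K(r, C) = 108 + C + r (K(r, C) = (C + r) + 18*6 = (C + r) + 108 = 108 + C + r)
(12*13)*((U + 4)*K(-5, -1)) = (12*13)*((-10 + 4)*(108 - 1 - 5)) = 156*(-6*102) = 156*(-612) = -95472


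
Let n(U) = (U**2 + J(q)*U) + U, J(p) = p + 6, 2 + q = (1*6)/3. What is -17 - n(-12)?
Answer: -77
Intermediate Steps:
q = 0 (q = -2 + (1*6)/3 = -2 + 6*(1/3) = -2 + 2 = 0)
J(p) = 6 + p
n(U) = U**2 + 7*U (n(U) = (U**2 + (6 + 0)*U) + U = (U**2 + 6*U) + U = U**2 + 7*U)
-17 - n(-12) = -17 - (-12)*(7 - 12) = -17 - (-12)*(-5) = -17 - 1*60 = -17 - 60 = -77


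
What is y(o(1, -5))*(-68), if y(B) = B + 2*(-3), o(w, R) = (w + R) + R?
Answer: 1020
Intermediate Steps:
o(w, R) = w + 2*R (o(w, R) = (R + w) + R = w + 2*R)
y(B) = -6 + B (y(B) = B - 6 = -6 + B)
y(o(1, -5))*(-68) = (-6 + (1 + 2*(-5)))*(-68) = (-6 + (1 - 10))*(-68) = (-6 - 9)*(-68) = -15*(-68) = 1020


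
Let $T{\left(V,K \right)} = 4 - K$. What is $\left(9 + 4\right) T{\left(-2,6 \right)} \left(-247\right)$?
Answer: $6422$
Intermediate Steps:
$\left(9 + 4\right) T{\left(-2,6 \right)} \left(-247\right) = \left(9 + 4\right) \left(4 - 6\right) \left(-247\right) = 13 \left(4 - 6\right) \left(-247\right) = 13 \left(-2\right) \left(-247\right) = \left(-26\right) \left(-247\right) = 6422$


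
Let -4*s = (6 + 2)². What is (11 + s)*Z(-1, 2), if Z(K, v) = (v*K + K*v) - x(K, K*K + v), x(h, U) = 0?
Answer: 20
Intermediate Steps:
s = -16 (s = -(6 + 2)²/4 = -¼*8² = -¼*64 = -16)
Z(K, v) = 2*K*v (Z(K, v) = (v*K + K*v) - 1*0 = (K*v + K*v) + 0 = 2*K*v + 0 = 2*K*v)
(11 + s)*Z(-1, 2) = (11 - 16)*(2*(-1)*2) = -5*(-4) = 20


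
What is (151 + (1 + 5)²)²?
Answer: 34969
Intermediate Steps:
(151 + (1 + 5)²)² = (151 + 6²)² = (151 + 36)² = 187² = 34969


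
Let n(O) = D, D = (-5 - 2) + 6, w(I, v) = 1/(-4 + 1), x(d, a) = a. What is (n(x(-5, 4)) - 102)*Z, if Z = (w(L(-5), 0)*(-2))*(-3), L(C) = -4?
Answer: 206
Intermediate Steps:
w(I, v) = -⅓ (w(I, v) = 1/(-3) = -⅓)
D = -1 (D = -7 + 6 = -1)
n(O) = -1
Z = -2 (Z = -⅓*(-2)*(-3) = (⅔)*(-3) = -2)
(n(x(-5, 4)) - 102)*Z = (-1 - 102)*(-2) = -103*(-2) = 206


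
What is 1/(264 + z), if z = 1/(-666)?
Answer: 666/175823 ≈ 0.0037879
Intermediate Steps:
z = -1/666 ≈ -0.0015015
1/(264 + z) = 1/(264 - 1/666) = 1/(175823/666) = 666/175823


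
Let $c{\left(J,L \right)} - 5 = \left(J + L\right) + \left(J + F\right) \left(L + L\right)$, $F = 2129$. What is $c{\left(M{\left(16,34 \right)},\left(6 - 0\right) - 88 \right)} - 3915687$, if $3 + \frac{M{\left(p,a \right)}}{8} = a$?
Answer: $-4305344$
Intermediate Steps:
$M{\left(p,a \right)} = -24 + 8 a$
$c{\left(J,L \right)} = 5 + J + L + 2 L \left(2129 + J\right)$ ($c{\left(J,L \right)} = 5 + \left(\left(J + L\right) + \left(J + 2129\right) \left(L + L\right)\right) = 5 + \left(\left(J + L\right) + \left(2129 + J\right) 2 L\right) = 5 + \left(\left(J + L\right) + 2 L \left(2129 + J\right)\right) = 5 + \left(J + L + 2 L \left(2129 + J\right)\right) = 5 + J + L + 2 L \left(2129 + J\right)$)
$c{\left(M{\left(16,34 \right)},\left(6 - 0\right) - 88 \right)} - 3915687 = \left(5 + \left(-24 + 8 \cdot 34\right) + 4259 \left(\left(6 - 0\right) - 88\right) + 2 \left(-24 + 8 \cdot 34\right) \left(\left(6 - 0\right) - 88\right)\right) - 3915687 = \left(5 + \left(-24 + 272\right) + 4259 \left(\left(6 + 0\right) - 88\right) + 2 \left(-24 + 272\right) \left(\left(6 + 0\right) - 88\right)\right) - 3915687 = \left(5 + 248 + 4259 \left(6 - 88\right) + 2 \cdot 248 \left(6 - 88\right)\right) - 3915687 = \left(5 + 248 + 4259 \left(-82\right) + 2 \cdot 248 \left(-82\right)\right) - 3915687 = \left(5 + 248 - 349238 - 40672\right) - 3915687 = -389657 - 3915687 = -4305344$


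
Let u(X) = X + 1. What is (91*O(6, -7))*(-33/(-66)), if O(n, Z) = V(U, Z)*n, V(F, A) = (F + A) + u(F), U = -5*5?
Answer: -15288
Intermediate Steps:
u(X) = 1 + X
U = -25
V(F, A) = 1 + A + 2*F (V(F, A) = (F + A) + (1 + F) = (A + F) + (1 + F) = 1 + A + 2*F)
O(n, Z) = n*(-49 + Z) (O(n, Z) = (1 + Z + 2*(-25))*n = (1 + Z - 50)*n = (-49 + Z)*n = n*(-49 + Z))
(91*O(6, -7))*(-33/(-66)) = (91*(6*(-49 - 7)))*(-33/(-66)) = (91*(6*(-56)))*(-33*(-1/66)) = (91*(-336))*(1/2) = -30576*1/2 = -15288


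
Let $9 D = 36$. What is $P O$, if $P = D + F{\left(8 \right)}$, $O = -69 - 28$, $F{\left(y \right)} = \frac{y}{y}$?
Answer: $-485$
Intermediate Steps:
$F{\left(y \right)} = 1$
$D = 4$ ($D = \frac{1}{9} \cdot 36 = 4$)
$O = -97$
$P = 5$ ($P = 4 + 1 = 5$)
$P O = 5 \left(-97\right) = -485$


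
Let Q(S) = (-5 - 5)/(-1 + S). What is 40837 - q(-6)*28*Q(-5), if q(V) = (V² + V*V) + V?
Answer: 37757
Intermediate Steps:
Q(S) = -10/(-1 + S)
q(V) = V + 2*V² (q(V) = (V² + V²) + V = 2*V² + V = V + 2*V²)
40837 - q(-6)*28*Q(-5) = 40837 - -6*(1 + 2*(-6))*28*(-10/(-1 - 5)) = 40837 - -6*(1 - 12)*28*(-10/(-6)) = 40837 - -6*(-11)*28*(-10*(-⅙)) = 40837 - 66*28*5/3 = 40837 - 1848*5/3 = 40837 - 1*3080 = 40837 - 3080 = 37757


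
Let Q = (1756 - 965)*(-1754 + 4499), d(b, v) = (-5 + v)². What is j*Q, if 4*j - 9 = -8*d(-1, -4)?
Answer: -1387457505/4 ≈ -3.4686e+8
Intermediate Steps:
j = -639/4 (j = 9/4 + (-8*(-5 - 4)²)/4 = 9/4 + (-8*(-9)²)/4 = 9/4 + (-8*81)/4 = 9/4 + (¼)*(-648) = 9/4 - 162 = -639/4 ≈ -159.75)
Q = 2171295 (Q = 791*2745 = 2171295)
j*Q = -639/4*2171295 = -1387457505/4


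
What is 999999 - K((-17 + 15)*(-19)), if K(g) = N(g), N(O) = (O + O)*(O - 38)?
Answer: 999999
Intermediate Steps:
N(O) = 2*O*(-38 + O) (N(O) = (2*O)*(-38 + O) = 2*O*(-38 + O))
K(g) = 2*g*(-38 + g)
999999 - K((-17 + 15)*(-19)) = 999999 - 2*(-17 + 15)*(-19)*(-38 + (-17 + 15)*(-19)) = 999999 - 2*(-2*(-19))*(-38 - 2*(-19)) = 999999 - 2*38*(-38 + 38) = 999999 - 2*38*0 = 999999 - 1*0 = 999999 + 0 = 999999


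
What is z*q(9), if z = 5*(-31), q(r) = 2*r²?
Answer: -25110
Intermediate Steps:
z = -155
z*q(9) = -310*9² = -310*81 = -155*162 = -25110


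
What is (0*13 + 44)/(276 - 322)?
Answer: -22/23 ≈ -0.95652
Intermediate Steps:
(0*13 + 44)/(276 - 322) = (0 + 44)/(-46) = 44*(-1/46) = -22/23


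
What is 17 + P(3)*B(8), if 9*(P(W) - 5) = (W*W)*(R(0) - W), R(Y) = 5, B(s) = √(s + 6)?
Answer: 17 + 7*√14 ≈ 43.192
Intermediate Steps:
B(s) = √(6 + s)
P(W) = 5 + W²*(5 - W)/9 (P(W) = 5 + ((W*W)*(5 - W))/9 = 5 + (W²*(5 - W))/9 = 5 + W²*(5 - W)/9)
17 + P(3)*B(8) = 17 + (5 - ⅑*3³ + (5/9)*3²)*√(6 + 8) = 17 + (5 - ⅑*27 + (5/9)*9)*√14 = 17 + (5 - 3 + 5)*√14 = 17 + 7*√14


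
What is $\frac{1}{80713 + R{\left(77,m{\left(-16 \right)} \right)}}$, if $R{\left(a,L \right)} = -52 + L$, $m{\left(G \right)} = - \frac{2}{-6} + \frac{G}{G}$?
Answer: $\frac{3}{241987} \approx 1.2397 \cdot 10^{-5}$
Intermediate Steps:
$m{\left(G \right)} = \frac{4}{3}$ ($m{\left(G \right)} = \left(-2\right) \left(- \frac{1}{6}\right) + 1 = \frac{1}{3} + 1 = \frac{4}{3}$)
$\frac{1}{80713 + R{\left(77,m{\left(-16 \right)} \right)}} = \frac{1}{80713 + \left(-52 + \frac{4}{3}\right)} = \frac{1}{80713 - \frac{152}{3}} = \frac{1}{\frac{241987}{3}} = \frac{3}{241987}$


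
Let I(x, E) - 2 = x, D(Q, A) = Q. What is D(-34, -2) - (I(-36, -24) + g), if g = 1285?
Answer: -1285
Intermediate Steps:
I(x, E) = 2 + x
D(-34, -2) - (I(-36, -24) + g) = -34 - ((2 - 36) + 1285) = -34 - (-34 + 1285) = -34 - 1*1251 = -34 - 1251 = -1285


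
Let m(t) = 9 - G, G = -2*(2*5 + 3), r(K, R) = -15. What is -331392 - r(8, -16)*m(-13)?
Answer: -330867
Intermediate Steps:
G = -26 (G = -2*(10 + 3) = -2*13 = -26)
m(t) = 35 (m(t) = 9 - 1*(-26) = 9 + 26 = 35)
-331392 - r(8, -16)*m(-13) = -331392 - (-15)*35 = -331392 - 1*(-525) = -331392 + 525 = -330867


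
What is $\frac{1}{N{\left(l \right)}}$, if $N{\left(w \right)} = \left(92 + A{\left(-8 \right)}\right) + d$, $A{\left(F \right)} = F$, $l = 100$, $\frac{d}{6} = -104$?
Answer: $- \frac{1}{540} \approx -0.0018519$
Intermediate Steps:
$d = -624$ ($d = 6 \left(-104\right) = -624$)
$N{\left(w \right)} = -540$ ($N{\left(w \right)} = \left(92 - 8\right) - 624 = 84 - 624 = -540$)
$\frac{1}{N{\left(l \right)}} = \frac{1}{-540} = - \frac{1}{540}$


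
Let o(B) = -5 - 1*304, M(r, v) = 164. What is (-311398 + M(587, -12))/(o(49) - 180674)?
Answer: 28294/16453 ≈ 1.7197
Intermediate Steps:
o(B) = -309 (o(B) = -5 - 304 = -309)
(-311398 + M(587, -12))/(o(49) - 180674) = (-311398 + 164)/(-309 - 180674) = -311234/(-180983) = -311234*(-1/180983) = 28294/16453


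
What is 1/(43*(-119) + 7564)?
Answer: 1/2447 ≈ 0.00040866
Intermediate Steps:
1/(43*(-119) + 7564) = 1/(-5117 + 7564) = 1/2447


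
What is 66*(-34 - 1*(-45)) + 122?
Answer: 848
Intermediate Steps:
66*(-34 - 1*(-45)) + 122 = 66*(-34 + 45) + 122 = 66*11 + 122 = 726 + 122 = 848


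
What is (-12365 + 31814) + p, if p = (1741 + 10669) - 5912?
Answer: 25947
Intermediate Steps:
p = 6498 (p = 12410 - 5912 = 6498)
(-12365 + 31814) + p = (-12365 + 31814) + 6498 = 19449 + 6498 = 25947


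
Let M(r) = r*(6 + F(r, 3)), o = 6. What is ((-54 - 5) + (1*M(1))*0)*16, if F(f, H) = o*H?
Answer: -944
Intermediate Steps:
F(f, H) = 6*H
M(r) = 24*r (M(r) = r*(6 + 6*3) = r*(6 + 18) = r*24 = 24*r)
((-54 - 5) + (1*M(1))*0)*16 = ((-54 - 5) + (1*(24*1))*0)*16 = (-59 + (1*24)*0)*16 = (-59 + 24*0)*16 = (-59 + 0)*16 = -59*16 = -944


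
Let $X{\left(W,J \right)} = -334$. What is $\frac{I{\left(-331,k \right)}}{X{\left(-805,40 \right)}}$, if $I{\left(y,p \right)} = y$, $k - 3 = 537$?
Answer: $\frac{331}{334} \approx 0.99102$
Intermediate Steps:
$k = 540$ ($k = 3 + 537 = 540$)
$\frac{I{\left(-331,k \right)}}{X{\left(-805,40 \right)}} = - \frac{331}{-334} = \left(-331\right) \left(- \frac{1}{334}\right) = \frac{331}{334}$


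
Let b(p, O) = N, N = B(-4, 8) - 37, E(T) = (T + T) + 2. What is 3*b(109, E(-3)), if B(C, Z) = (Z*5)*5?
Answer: 489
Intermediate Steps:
B(C, Z) = 25*Z (B(C, Z) = (5*Z)*5 = 25*Z)
E(T) = 2 + 2*T (E(T) = 2*T + 2 = 2 + 2*T)
N = 163 (N = 25*8 - 37 = 200 - 37 = 163)
b(p, O) = 163
3*b(109, E(-3)) = 3*163 = 489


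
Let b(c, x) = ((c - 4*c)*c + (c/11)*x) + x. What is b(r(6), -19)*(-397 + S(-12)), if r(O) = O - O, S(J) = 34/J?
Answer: 45581/6 ≈ 7596.8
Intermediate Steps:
r(O) = 0
b(c, x) = x - 3*c² + c*x/11 (b(c, x) = ((-3*c)*c + (c*(1/11))*x) + x = (-3*c² + (c/11)*x) + x = (-3*c² + c*x/11) + x = x - 3*c² + c*x/11)
b(r(6), -19)*(-397 + S(-12)) = (-19 - 3*0² + (1/11)*0*(-19))*(-397 + 34/(-12)) = (-19 - 3*0 + 0)*(-397 + 34*(-1/12)) = (-19 + 0 + 0)*(-397 - 17/6) = -19*(-2399/6) = 45581/6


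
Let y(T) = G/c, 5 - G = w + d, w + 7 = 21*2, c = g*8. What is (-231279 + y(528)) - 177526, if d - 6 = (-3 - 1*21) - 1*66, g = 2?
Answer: -3270413/8 ≈ -4.0880e+5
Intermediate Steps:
d = -84 (d = 6 + ((-3 - 1*21) - 1*66) = 6 + ((-3 - 21) - 66) = 6 + (-24 - 66) = 6 - 90 = -84)
c = 16 (c = 2*8 = 16)
w = 35 (w = -7 + 21*2 = -7 + 42 = 35)
G = 54 (G = 5 - (35 - 84) = 5 - 1*(-49) = 5 + 49 = 54)
y(T) = 27/8 (y(T) = 54/16 = 54*(1/16) = 27/8)
(-231279 + y(528)) - 177526 = (-231279 + 27/8) - 177526 = -1850205/8 - 177526 = -3270413/8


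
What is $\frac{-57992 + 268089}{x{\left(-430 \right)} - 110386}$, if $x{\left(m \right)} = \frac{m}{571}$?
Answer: $- \frac{119965387}{63030836} \approx -1.9033$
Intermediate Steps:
$x{\left(m \right)} = \frac{m}{571}$ ($x{\left(m \right)} = m \frac{1}{571} = \frac{m}{571}$)
$\frac{-57992 + 268089}{x{\left(-430 \right)} - 110386} = \frac{-57992 + 268089}{\frac{1}{571} \left(-430\right) - 110386} = \frac{210097}{- \frac{430}{571} - 110386} = \frac{210097}{- \frac{63030836}{571}} = 210097 \left(- \frac{571}{63030836}\right) = - \frac{119965387}{63030836}$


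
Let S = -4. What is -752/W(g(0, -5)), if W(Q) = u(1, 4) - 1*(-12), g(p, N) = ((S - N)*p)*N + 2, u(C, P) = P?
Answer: -47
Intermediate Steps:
g(p, N) = 2 + N*p*(-4 - N) (g(p, N) = ((-4 - N)*p)*N + 2 = (p*(-4 - N))*N + 2 = N*p*(-4 - N) + 2 = 2 + N*p*(-4 - N))
W(Q) = 16 (W(Q) = 4 - 1*(-12) = 4 + 12 = 16)
-752/W(g(0, -5)) = -752/16 = -752*1/16 = -47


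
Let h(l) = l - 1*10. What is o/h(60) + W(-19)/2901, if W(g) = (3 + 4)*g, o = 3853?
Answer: 11170903/145050 ≈ 77.014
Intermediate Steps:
h(l) = -10 + l (h(l) = l - 10 = -10 + l)
W(g) = 7*g
o/h(60) + W(-19)/2901 = 3853/(-10 + 60) + (7*(-19))/2901 = 3853/50 - 133*1/2901 = 3853*(1/50) - 133/2901 = 3853/50 - 133/2901 = 11170903/145050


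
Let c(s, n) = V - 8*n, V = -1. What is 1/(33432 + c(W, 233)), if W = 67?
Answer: 1/31567 ≈ 3.1679e-5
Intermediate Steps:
c(s, n) = -1 - 8*n
1/(33432 + c(W, 233)) = 1/(33432 + (-1 - 8*233)) = 1/(33432 + (-1 - 1864)) = 1/(33432 - 1865) = 1/31567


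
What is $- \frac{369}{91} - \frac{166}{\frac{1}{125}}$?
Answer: $- \frac{1888619}{91} \approx -20754.0$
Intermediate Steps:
$- \frac{369}{91} - \frac{166}{\frac{1}{125}} = \left(-369\right) \frac{1}{91} - 166 \frac{1}{\frac{1}{125}} = - \frac{369}{91} - 20750 = - \frac{1888619}{91}$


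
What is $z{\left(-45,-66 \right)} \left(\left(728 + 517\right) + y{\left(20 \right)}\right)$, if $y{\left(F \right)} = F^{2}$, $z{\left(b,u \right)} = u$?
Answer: $-108570$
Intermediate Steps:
$z{\left(-45,-66 \right)} \left(\left(728 + 517\right) + y{\left(20 \right)}\right) = - 66 \left(\left(728 + 517\right) + 20^{2}\right) = - 66 \left(1245 + 400\right) = \left(-66\right) 1645 = -108570$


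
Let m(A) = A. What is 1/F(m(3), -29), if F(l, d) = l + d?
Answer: -1/26 ≈ -0.038462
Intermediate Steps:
F(l, d) = d + l
1/F(m(3), -29) = 1/(-29 + 3) = 1/(-26) = -1/26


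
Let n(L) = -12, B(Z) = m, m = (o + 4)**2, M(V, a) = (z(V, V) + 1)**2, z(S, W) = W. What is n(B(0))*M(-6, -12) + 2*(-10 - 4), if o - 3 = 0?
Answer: -328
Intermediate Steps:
o = 3 (o = 3 + 0 = 3)
M(V, a) = (1 + V)**2 (M(V, a) = (V + 1)**2 = (1 + V)**2)
m = 49 (m = (3 + 4)**2 = 7**2 = 49)
B(Z) = 49
n(B(0))*M(-6, -12) + 2*(-10 - 4) = -12*(1 - 6)**2 + 2*(-10 - 4) = -12*(-5)**2 + 2*(-14) = -12*25 - 28 = -300 - 28 = -328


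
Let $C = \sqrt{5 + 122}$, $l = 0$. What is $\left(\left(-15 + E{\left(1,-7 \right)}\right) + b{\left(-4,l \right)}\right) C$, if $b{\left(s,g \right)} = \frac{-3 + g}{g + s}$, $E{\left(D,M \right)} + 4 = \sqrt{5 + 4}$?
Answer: $- \frac{61 \sqrt{127}}{4} \approx -171.86$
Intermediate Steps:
$E{\left(D,M \right)} = -1$ ($E{\left(D,M \right)} = -4 + \sqrt{5 + 4} = -4 + \sqrt{9} = -4 + 3 = -1$)
$b{\left(s,g \right)} = \frac{-3 + g}{g + s}$
$C = \sqrt{127} \approx 11.269$
$\left(\left(-15 + E{\left(1,-7 \right)}\right) + b{\left(-4,l \right)}\right) C = \left(\left(-15 - 1\right) + \frac{-3 + 0}{0 - 4}\right) \sqrt{127} = \left(-16 + \frac{1}{-4} \left(-3\right)\right) \sqrt{127} = \left(-16 - - \frac{3}{4}\right) \sqrt{127} = \left(-16 + \frac{3}{4}\right) \sqrt{127} = - \frac{61 \sqrt{127}}{4}$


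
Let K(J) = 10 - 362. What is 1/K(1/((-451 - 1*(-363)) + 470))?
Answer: -1/352 ≈ -0.0028409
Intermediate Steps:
K(J) = -352
1/K(1/((-451 - 1*(-363)) + 470)) = 1/(-352) = -1/352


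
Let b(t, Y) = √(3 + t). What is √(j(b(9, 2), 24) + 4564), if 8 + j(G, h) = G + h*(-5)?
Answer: √(4436 + 2*√3) ≈ 66.629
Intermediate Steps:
j(G, h) = -8 + G - 5*h (j(G, h) = -8 + (G + h*(-5)) = -8 + (G - 5*h) = -8 + G - 5*h)
√(j(b(9, 2), 24) + 4564) = √((-8 + √(3 + 9) - 5*24) + 4564) = √((-8 + √12 - 120) + 4564) = √((-8 + 2*√3 - 120) + 4564) = √((-128 + 2*√3) + 4564) = √(4436 + 2*√3)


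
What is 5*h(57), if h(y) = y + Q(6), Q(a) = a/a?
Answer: 290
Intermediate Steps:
Q(a) = 1
h(y) = 1 + y (h(y) = y + 1 = 1 + y)
5*h(57) = 5*(1 + 57) = 5*58 = 290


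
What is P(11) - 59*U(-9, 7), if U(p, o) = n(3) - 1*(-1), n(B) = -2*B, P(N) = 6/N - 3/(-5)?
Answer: 16288/55 ≈ 296.15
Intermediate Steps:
P(N) = ⅗ + 6/N (P(N) = 6/N - 3*(-⅕) = 6/N + ⅗ = ⅗ + 6/N)
U(p, o) = -5 (U(p, o) = -2*3 - 1*(-1) = -6 + 1 = -5)
P(11) - 59*U(-9, 7) = (⅗ + 6/11) - 59*(-5) = (⅗ + 6*(1/11)) + 295 = (⅗ + 6/11) + 295 = 63/55 + 295 = 16288/55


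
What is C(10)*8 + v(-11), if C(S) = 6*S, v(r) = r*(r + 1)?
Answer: 590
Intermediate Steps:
v(r) = r*(1 + r)
C(10)*8 + v(-11) = (6*10)*8 - 11*(1 - 11) = 60*8 - 11*(-10) = 480 + 110 = 590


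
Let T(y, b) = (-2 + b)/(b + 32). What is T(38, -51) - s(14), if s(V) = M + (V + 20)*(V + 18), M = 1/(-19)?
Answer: -20618/19 ≈ -1085.2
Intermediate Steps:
M = -1/19 ≈ -0.052632
T(y, b) = (-2 + b)/(32 + b)
s(V) = -1/19 + (18 + V)*(20 + V) (s(V) = -1/19 + (V + 20)*(V + 18) = -1/19 + (20 + V)*(18 + V) = -1/19 + (18 + V)*(20 + V))
T(38, -51) - s(14) = (-2 - 51)/(32 - 51) - (6839/19 + 14² + 38*14) = -53/(-19) - (6839/19 + 196 + 532) = -1/19*(-53) - 1*20671/19 = 53/19 - 20671/19 = -20618/19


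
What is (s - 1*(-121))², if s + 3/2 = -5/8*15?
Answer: 776161/64 ≈ 12128.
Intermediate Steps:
s = -87/8 (s = -3/2 - 5/8*15 = -3/2 - 75/8 = -87/8 ≈ -10.875)
(s - 1*(-121))² = (-87/8 - 1*(-121))² = (-87/8 + 121)² = (881/8)² = 776161/64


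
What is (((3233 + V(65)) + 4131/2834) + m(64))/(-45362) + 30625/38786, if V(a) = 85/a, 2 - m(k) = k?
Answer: 1794082953007/2493084723844 ≈ 0.71962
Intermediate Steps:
m(k) = 2 - k
(((3233 + V(65)) + 4131/2834) + m(64))/(-45362) + 30625/38786 = (((3233 + 85/65) + 4131/2834) + (2 - 1*64))/(-45362) + 30625/38786 = (((3233 + 85*(1/65)) + 4131*(1/2834)) + (2 - 64))*(-1/45362) + 30625*(1/38786) = (((3233 + 17/13) + 4131/2834) - 62)*(-1/45362) + 30625/38786 = ((42046/13 + 4131/2834) - 62)*(-1/45362) + 30625/38786 = (9170159/2834 - 62)*(-1/45362) + 30625/38786 = (8994451/2834)*(-1/45362) + 30625/38786 = -8994451/128555908 + 30625/38786 = 1794082953007/2493084723844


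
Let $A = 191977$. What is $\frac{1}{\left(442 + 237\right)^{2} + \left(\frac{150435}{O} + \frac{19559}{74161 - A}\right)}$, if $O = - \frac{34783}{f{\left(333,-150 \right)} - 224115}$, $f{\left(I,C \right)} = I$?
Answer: $\frac{4097993928}{5855576373587071} \approx 6.9984 \cdot 10^{-7}$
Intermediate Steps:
$O = \frac{34783}{223782}$ ($O = - \frac{34783}{333 - 224115} = - \frac{34783}{-223782} = \left(-34783\right) \left(- \frac{1}{223782}\right) = \frac{34783}{223782} \approx 0.15543$)
$\frac{1}{\left(442 + 237\right)^{2} + \left(\frac{150435}{O} + \frac{19559}{74161 - A}\right)} = \frac{1}{\left(442 + 237\right)^{2} + \left(\frac{150435}{\frac{34783}{223782}} + \frac{19559}{74161 - 191977}\right)} = \frac{1}{679^{2} + \left(150435 \cdot \frac{223782}{34783} + \frac{19559}{74161 - 191977}\right)} = \frac{1}{461041 + \left(\frac{33664645170}{34783} + \frac{19559}{-117816}\right)} = \frac{1}{461041 + \left(\frac{33664645170}{34783} + 19559 \left(- \frac{1}{117816}\right)\right)} = \frac{1}{461041 + \left(\frac{33664645170}{34783} - \frac{19559}{117816}\right)} = \frac{1}{461041 + \frac{3966233155028023}{4097993928}} = \frac{1}{\frac{5855576373587071}{4097993928}} = \frac{4097993928}{5855576373587071}$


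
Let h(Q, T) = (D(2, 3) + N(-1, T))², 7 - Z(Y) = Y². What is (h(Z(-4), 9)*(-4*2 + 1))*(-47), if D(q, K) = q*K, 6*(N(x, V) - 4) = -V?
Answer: 95081/4 ≈ 23770.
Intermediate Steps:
N(x, V) = 4 - V/6 (N(x, V) = 4 + (-V)/6 = 4 - V/6)
D(q, K) = K*q
Z(Y) = 7 - Y²
h(Q, T) = (10 - T/6)² (h(Q, T) = (3*2 + (4 - T/6))² = (6 + (4 - T/6))² = (10 - T/6)²)
(h(Z(-4), 9)*(-4*2 + 1))*(-47) = (((-60 + 9)²/36)*(-4*2 + 1))*(-47) = (((1/36)*(-51)²)*(-8 + 1))*(-47) = (((1/36)*2601)*(-7))*(-47) = ((289/4)*(-7))*(-47) = -2023/4*(-47) = 95081/4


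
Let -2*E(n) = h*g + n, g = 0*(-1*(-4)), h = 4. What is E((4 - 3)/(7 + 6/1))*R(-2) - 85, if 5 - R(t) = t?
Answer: -2217/26 ≈ -85.269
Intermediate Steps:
g = 0 (g = 0*4 = 0)
E(n) = -n/2 (E(n) = -(4*0 + n)/2 = -(0 + n)/2 = -n/2)
R(t) = 5 - t
E((4 - 3)/(7 + 6/1))*R(-2) - 85 = (-(4 - 3)/(2*(7 + 6/1)))*(5 - 1*(-2)) - 85 = (-1/(2*(7 + 6*1)))*(5 + 2) - 85 = -1/(2*(7 + 6))*7 - 85 = -1/(2*13)*7 - 85 = -½*1/13*7 - 85 = -1/26*7 - 85 = -7/26 - 85 = -2217/26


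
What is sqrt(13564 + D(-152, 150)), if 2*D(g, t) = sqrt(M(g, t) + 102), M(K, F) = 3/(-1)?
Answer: sqrt(54256 + 6*sqrt(11))/2 ≈ 116.49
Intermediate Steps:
M(K, F) = -3 (M(K, F) = 3*(-1) = -3)
D(g, t) = 3*sqrt(11)/2 (D(g, t) = sqrt(-3 + 102)/2 = sqrt(99)/2 = (3*sqrt(11))/2 = 3*sqrt(11)/2)
sqrt(13564 + D(-152, 150)) = sqrt(13564 + 3*sqrt(11)/2)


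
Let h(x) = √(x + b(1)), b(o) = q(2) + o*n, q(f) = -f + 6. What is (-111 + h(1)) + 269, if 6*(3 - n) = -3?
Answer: 158 + √34/2 ≈ 160.92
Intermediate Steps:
n = 7/2 (n = 3 - ⅙*(-3) = 3 + ½ = 7/2 ≈ 3.5000)
q(f) = 6 - f
b(o) = 4 + 7*o/2 (b(o) = (6 - 1*2) + o*(7/2) = (6 - 2) + 7*o/2 = 4 + 7*o/2)
h(x) = √(15/2 + x) (h(x) = √(x + (4 + (7/2)*1)) = √(x + (4 + 7/2)) = √(x + 15/2) = √(15/2 + x))
(-111 + h(1)) + 269 = (-111 + √(30 + 4*1)/2) + 269 = (-111 + √(30 + 4)/2) + 269 = (-111 + √34/2) + 269 = 158 + √34/2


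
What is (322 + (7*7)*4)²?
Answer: 268324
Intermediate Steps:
(322 + (7*7)*4)² = (322 + 49*4)² = (322 + 196)² = 518² = 268324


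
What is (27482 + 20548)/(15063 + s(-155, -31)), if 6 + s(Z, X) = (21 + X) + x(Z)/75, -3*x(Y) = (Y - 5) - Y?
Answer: 1080675/338558 ≈ 3.1920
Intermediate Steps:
x(Y) = 5/3 (x(Y) = -((Y - 5) - Y)/3 = -((-5 + Y) - Y)/3 = -1/3*(-5) = 5/3)
s(Z, X) = 676/45 + X (s(Z, X) = -6 + ((21 + X) + (5/3)/75) = -6 + ((21 + X) + (5/3)*(1/75)) = -6 + ((21 + X) + 1/45) = -6 + (946/45 + X) = 676/45 + X)
(27482 + 20548)/(15063 + s(-155, -31)) = (27482 + 20548)/(15063 + (676/45 - 31)) = 48030/(15063 - 719/45) = 48030/(677116/45) = 48030*(45/677116) = 1080675/338558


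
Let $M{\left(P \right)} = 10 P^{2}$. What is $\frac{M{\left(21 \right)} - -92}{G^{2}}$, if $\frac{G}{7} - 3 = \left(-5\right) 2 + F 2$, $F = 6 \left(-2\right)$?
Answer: $\frac{4502}{47089} \approx 0.095606$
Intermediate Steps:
$F = -12$
$G = -217$ ($G = 21 + 7 \left(\left(-5\right) 2 - 24\right) = 21 + 7 \left(-10 - 24\right) = 21 + 7 \left(-34\right) = 21 - 238 = -217$)
$\frac{M{\left(21 \right)} - -92}{G^{2}} = \frac{10 \cdot 21^{2} - -92}{\left(-217\right)^{2}} = \frac{10 \cdot 441 + 92}{47089} = \left(4410 + 92\right) \frac{1}{47089} = 4502 \cdot \frac{1}{47089} = \frac{4502}{47089}$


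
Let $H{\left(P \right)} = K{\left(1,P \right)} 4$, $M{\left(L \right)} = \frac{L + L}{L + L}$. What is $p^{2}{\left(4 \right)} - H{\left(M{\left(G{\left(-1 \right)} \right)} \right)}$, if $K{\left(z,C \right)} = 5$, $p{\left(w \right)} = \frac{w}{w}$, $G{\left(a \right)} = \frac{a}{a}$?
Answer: $-19$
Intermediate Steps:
$G{\left(a \right)} = 1$
$M{\left(L \right)} = 1$ ($M{\left(L \right)} = \frac{2 L}{2 L} = 2 L \frac{1}{2 L} = 1$)
$p{\left(w \right)} = 1$
$H{\left(P \right)} = 20$ ($H{\left(P \right)} = 5 \cdot 4 = 20$)
$p^{2}{\left(4 \right)} - H{\left(M{\left(G{\left(-1 \right)} \right)} \right)} = 1^{2} - 20 = 1 - 20 = -19$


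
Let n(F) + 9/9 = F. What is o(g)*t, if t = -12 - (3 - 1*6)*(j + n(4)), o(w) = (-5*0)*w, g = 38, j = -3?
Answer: 0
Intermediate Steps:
n(F) = -1 + F
o(w) = 0 (o(w) = 0*w = 0)
t = -12 (t = -12 - (3 - 1*6)*(-3 + (-1 + 4)) = -12 - (3 - 6)*(-3 + 3) = -12 - (-3)*0 = -12 - 1*0 = -12 + 0 = -12)
o(g)*t = 0*(-12) = 0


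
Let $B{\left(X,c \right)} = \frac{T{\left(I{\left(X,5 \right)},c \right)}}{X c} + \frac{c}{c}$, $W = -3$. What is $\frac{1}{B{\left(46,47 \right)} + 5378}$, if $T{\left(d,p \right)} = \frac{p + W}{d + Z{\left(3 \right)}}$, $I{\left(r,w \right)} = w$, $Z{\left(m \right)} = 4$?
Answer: $\frac{9729}{52332313} \approx 0.00018591$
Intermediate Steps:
$T{\left(d,p \right)} = \frac{-3 + p}{4 + d}$ ($T{\left(d,p \right)} = \frac{p - 3}{d + 4} = \frac{-3 + p}{4 + d}$)
$B{\left(X,c \right)} = 1 + \frac{- \frac{1}{3} + \frac{c}{9}}{X c}$ ($B{\left(X,c \right)} = \frac{\frac{1}{4 + 5} \left(-3 + c\right)}{X c} + \frac{c}{c} = \frac{-3 + c}{9} \frac{1}{X c} + 1 = \left(- \frac{1}{3} + \frac{c}{9}\right) \frac{1}{X c} + 1 = \frac{- \frac{1}{3} + \frac{c}{9}}{X c} + 1 = 1 + \frac{- \frac{1}{3} + \frac{c}{9}}{X c}$)
$\frac{1}{B{\left(46,47 \right)} + 5378} = \frac{1}{\frac{-3 + 47 + 9 \cdot 46 \cdot 47}{9 \cdot 46 \cdot 47} + 5378} = \frac{1}{\frac{1}{9} \cdot \frac{1}{46} \cdot \frac{1}{47} \left(-3 + 47 + 19458\right) + 5378} = \frac{1}{\frac{1}{9} \cdot \frac{1}{46} \cdot \frac{1}{47} \cdot 19502 + 5378} = \frac{1}{\frac{9751}{9729} + 5378} = \frac{1}{\frac{52332313}{9729}} = \frac{9729}{52332313}$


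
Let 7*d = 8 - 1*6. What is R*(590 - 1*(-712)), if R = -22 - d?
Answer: -29016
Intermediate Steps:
d = 2/7 (d = (8 - 1*6)/7 = (8 - 6)/7 = (1/7)*2 = 2/7 ≈ 0.28571)
R = -156/7 (R = -22 - 1*2/7 = -22 - 2/7 = -156/7 ≈ -22.286)
R*(590 - 1*(-712)) = -156*(590 - 1*(-712))/7 = -156*(590 + 712)/7 = -156/7*1302 = -29016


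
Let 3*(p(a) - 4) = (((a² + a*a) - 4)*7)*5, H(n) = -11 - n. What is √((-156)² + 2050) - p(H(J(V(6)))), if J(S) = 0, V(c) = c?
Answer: -8342/3 + √26386 ≈ -2618.2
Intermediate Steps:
p(a) = -128/3 + 70*a²/3 (p(a) = 4 + ((((a² + a*a) - 4)*7)*5)/3 = 4 + ((((a² + a²) - 4)*7)*5)/3 = 4 + (((2*a² - 4)*7)*5)/3 = 4 + (((-4 + 2*a²)*7)*5)/3 = 4 + ((-28 + 14*a²)*5)/3 = 4 + (-140 + 70*a²)/3 = 4 + (-140/3 + 70*a²/3) = -128/3 + 70*a²/3)
√((-156)² + 2050) - p(H(J(V(6)))) = √((-156)² + 2050) - (-128/3 + 70*(-11 - 1*0)²/3) = √(24336 + 2050) - (-128/3 + 70*(-11 + 0)²/3) = √26386 - (-128/3 + (70/3)*(-11)²) = √26386 - (-128/3 + (70/3)*121) = √26386 - (-128/3 + 8470/3) = √26386 - 1*8342/3 = √26386 - 8342/3 = -8342/3 + √26386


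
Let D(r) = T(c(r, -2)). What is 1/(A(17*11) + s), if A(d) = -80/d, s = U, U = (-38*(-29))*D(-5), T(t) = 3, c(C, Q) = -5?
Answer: 187/618142 ≈ 0.00030252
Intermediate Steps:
D(r) = 3
U = 3306 (U = -38*(-29)*3 = 1102*3 = 3306)
s = 3306
1/(A(17*11) + s) = 1/(-80/(17*11) + 3306) = 1/(-80/187 + 3306) = 1/(618142/187) = 187/618142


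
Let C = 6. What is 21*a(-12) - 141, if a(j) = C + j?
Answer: -267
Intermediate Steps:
a(j) = 6 + j
21*a(-12) - 141 = 21*(6 - 12) - 141 = 21*(-6) - 141 = -126 - 141 = -267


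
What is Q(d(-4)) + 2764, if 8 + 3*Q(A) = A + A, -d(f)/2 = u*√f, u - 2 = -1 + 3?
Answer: 8284/3 - 32*I/3 ≈ 2761.3 - 10.667*I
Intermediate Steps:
u = 4 (u = 2 + (-1 + 3) = 2 + 2 = 4)
d(f) = -8*√f
Q(A) = -8/3 + 2*A/3 (Q(A) = -8/3 + (A + A)/3 = -8/3 + (2*A)/3 = -8/3 + 2*A/3)
Q(d(-4)) + 2764 = (-8/3 + 2*(-16*I)/3) + 2764 = (-8/3 - 32*I/3) + 2764 = 8284/3 - 32*I/3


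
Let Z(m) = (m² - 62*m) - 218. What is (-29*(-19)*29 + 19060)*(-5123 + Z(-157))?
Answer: 1017602638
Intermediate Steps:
Z(m) = -218 + m² - 62*m
(-29*(-19)*29 + 19060)*(-5123 + Z(-157)) = (-29*(-19)*29 + 19060)*(-5123 + (-218 + (-157)² - 62*(-157))) = (551*29 + 19060)*(-5123 + (-218 + 24649 + 9734)) = (15979 + 19060)*(-5123 + 34165) = 35039*29042 = 1017602638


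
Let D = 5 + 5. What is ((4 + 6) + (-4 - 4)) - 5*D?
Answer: -48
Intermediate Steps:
D = 10
((4 + 6) + (-4 - 4)) - 5*D = ((4 + 6) + (-4 - 4)) - 5*10 = (10 - 8) - 50 = 2 - 50 = -48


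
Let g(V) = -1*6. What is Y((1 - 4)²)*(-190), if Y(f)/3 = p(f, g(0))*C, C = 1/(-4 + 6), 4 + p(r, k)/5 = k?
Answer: 14250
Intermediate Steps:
g(V) = -6
p(r, k) = -20 + 5*k
C = ½ (C = 1/2 = ½ ≈ 0.50000)
Y(f) = -75 (Y(f) = 3*((-20 + 5*(-6))*(½)) = 3*((-20 - 30)*(½)) = 3*(-50*½) = 3*(-25) = -75)
Y((1 - 4)²)*(-190) = -75*(-190) = 14250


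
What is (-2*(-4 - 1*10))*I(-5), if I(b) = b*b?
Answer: 700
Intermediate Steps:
I(b) = b²
(-2*(-4 - 1*10))*I(-5) = -2*(-4 - 1*10)*(-5)² = -2*(-4 - 10)*25 = -2*(-14)*25 = 28*25 = 700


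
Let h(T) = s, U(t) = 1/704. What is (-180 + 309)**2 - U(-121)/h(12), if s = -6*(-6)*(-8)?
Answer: 3373996033/202752 ≈ 16641.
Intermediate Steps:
U(t) = 1/704
s = -288 (s = 36*(-8) = -288)
h(T) = -288
(-180 + 309)**2 - U(-121)/h(12) = (-180 + 309)**2 - 1/(704*(-288)) = 129**2 - (-1)/(704*288) = 16641 - 1*(-1/202752) = 16641 + 1/202752 = 3373996033/202752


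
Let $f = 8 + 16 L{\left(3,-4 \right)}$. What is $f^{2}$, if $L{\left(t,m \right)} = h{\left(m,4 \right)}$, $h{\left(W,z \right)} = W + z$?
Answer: $64$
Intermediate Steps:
$L{\left(t,m \right)} = 4 + m$ ($L{\left(t,m \right)} = m + 4 = 4 + m$)
$f = 8$ ($f = 8 + 16 \left(4 - 4\right) = 8 + 16 \cdot 0 = 8 + 0 = 8$)
$f^{2} = 8^{2} = 64$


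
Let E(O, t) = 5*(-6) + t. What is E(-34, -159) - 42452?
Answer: -42641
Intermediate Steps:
E(O, t) = -30 + t
E(-34, -159) - 42452 = (-30 - 159) - 42452 = -189 - 42452 = -42641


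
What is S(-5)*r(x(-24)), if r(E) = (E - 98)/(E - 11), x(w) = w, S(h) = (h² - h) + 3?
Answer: 4026/35 ≈ 115.03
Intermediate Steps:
S(h) = 3 + h² - h
r(E) = (-98 + E)/(-11 + E)
S(-5)*r(x(-24)) = (3 + (-5)² - 1*(-5))*((-98 - 24)/(-11 - 24)) = (3 + 25 + 5)*(-122/(-35)) = 33*(-1/35*(-122)) = 33*(122/35) = 4026/35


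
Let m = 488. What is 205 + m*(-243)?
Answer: -118379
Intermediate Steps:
205 + m*(-243) = 205 + 488*(-243) = 205 - 118584 = -118379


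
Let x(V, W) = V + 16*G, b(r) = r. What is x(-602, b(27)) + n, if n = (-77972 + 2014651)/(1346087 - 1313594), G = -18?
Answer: -26982091/32493 ≈ -830.40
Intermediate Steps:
x(V, W) = -288 + V (x(V, W) = V + 16*(-18) = V - 288 = -288 + V)
n = 1936679/32493 ≈ 59.603
x(-602, b(27)) + n = (-288 - 602) + 1936679/32493 = -890 + 1936679/32493 = -26982091/32493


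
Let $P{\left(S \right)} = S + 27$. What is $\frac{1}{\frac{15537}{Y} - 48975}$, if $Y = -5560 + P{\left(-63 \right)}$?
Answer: $- \frac{5596}{274079637} \approx -2.0417 \cdot 10^{-5}$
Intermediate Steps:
$P{\left(S \right)} = 27 + S$
$Y = -5596$ ($Y = -5560 + \left(27 - 63\right) = -5560 - 36 = -5596$)
$\frac{1}{\frac{15537}{Y} - 48975} = \frac{1}{\frac{15537}{-5596} - 48975} = \frac{1}{15537 \left(- \frac{1}{5596}\right) - 48975} = \frac{1}{- \frac{15537}{5596} - 48975} = \frac{1}{- \frac{274079637}{5596}} = - \frac{5596}{274079637}$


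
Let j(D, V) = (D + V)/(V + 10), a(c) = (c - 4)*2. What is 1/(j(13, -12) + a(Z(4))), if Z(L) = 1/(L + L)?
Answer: -4/33 ≈ -0.12121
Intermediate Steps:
Z(L) = 1/(2*L)
a(c) = -8 + 2*c (a(c) = (-4 + c)*2 = -8 + 2*c)
j(D, V) = (D + V)/(10 + V)
1/(j(13, -12) + a(Z(4))) = 1/((13 - 12)/(10 - 12) + (-8 + 2*((½)/4))) = 1/(1/(-2) + (-8 + 2*((½)*(¼)))) = 1/(-½*1 + (-8 + 2*(⅛))) = 1/(-½ + (-8 + ¼)) = 1/(-½ - 31/4) = 1/(-33/4) = -4/33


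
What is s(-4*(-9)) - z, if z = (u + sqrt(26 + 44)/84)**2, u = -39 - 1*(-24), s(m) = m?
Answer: -95261/504 + 5*sqrt(70)/14 ≈ -186.02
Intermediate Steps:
u = -15 (u = -39 + 24 = -15)
z = (-15 + sqrt(70)/84)**2 (z = (-15 + sqrt(26 + 44)/84)**2 = (-15 + sqrt(70)*(1/84))**2 = (-15 + sqrt(70)/84)**2 ≈ 222.02)
s(-4*(-9)) - z = -4*(-9) - (1260 - sqrt(70))**2/7056 = 36 - (1260 - sqrt(70))**2/7056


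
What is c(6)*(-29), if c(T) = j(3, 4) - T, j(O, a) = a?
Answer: 58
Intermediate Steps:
c(T) = 4 - T
c(6)*(-29) = (4 - 1*6)*(-29) = (4 - 6)*(-29) = -2*(-29) = 58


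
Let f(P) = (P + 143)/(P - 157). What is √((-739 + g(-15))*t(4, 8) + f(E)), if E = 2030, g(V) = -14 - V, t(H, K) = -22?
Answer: √56962052473/1873 ≈ 127.43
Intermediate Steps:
f(P) = (143 + P)/(-157 + P)
√((-739 + g(-15))*t(4, 8) + f(E)) = √((-739 + (-14 - 1*(-15)))*(-22) + (143 + 2030)/(-157 + 2030)) = √((-739 + (-14 + 15))*(-22) + 2173/1873) = √((-739 + 1)*(-22) + (1/1873)*2173) = √(-738*(-22) + 2173/1873) = √(16236 + 2173/1873) = √(30412201/1873) = √56962052473/1873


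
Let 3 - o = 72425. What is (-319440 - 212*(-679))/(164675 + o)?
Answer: -175492/92253 ≈ -1.9023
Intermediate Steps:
o = -72422 (o = 3 - 1*72425 = 3 - 72425 = -72422)
(-319440 - 212*(-679))/(164675 + o) = (-319440 - 212*(-679))/(164675 - 72422) = (-319440 + 143948)/92253 = -175492*1/92253 = -175492/92253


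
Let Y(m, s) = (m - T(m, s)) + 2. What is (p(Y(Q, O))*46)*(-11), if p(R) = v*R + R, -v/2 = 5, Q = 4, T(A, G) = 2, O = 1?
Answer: 18216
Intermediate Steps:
v = -10 (v = -2*5 = -10)
Y(m, s) = m (Y(m, s) = (m - 1*2) + 2 = (m - 2) + 2 = (-2 + m) + 2 = m)
p(R) = -9*R (p(R) = -10*R + R = -9*R)
(p(Y(Q, O))*46)*(-11) = (-9*4*46)*(-11) = -36*46*(-11) = -1656*(-11) = 18216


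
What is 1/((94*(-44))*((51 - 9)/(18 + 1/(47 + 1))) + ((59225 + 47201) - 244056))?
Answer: -865/127388126 ≈ -6.7903e-6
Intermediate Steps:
1/((94*(-44))*((51 - 9)/(18 + 1/(47 + 1))) + ((59225 + 47201) - 244056)) = 1/(-173712/(18 + 1/48) + (106426 - 244056)) = 1/(-173712/(18 + 1/48) - 137630) = 1/(-173712/865/48 - 137630) = 1/(-173712*48/865 - 137630) = 1/(-4136*2016/865 - 137630) = 1/(-8338176/865 - 137630) = 1/(-127388126/865) = -865/127388126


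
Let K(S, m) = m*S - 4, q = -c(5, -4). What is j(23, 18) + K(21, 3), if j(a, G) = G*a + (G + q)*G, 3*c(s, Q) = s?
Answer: 767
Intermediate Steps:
c(s, Q) = s/3
q = -5/3 ≈ -1.6667
K(S, m) = -4 + S*m (K(S, m) = S*m - 4 = -4 + S*m)
j(a, G) = G*a + G*(-5/3 + G) (j(a, G) = G*a + (G - 5/3)*G = G*a + (-5/3 + G)*G = G*a + G*(-5/3 + G))
j(23, 18) + K(21, 3) = (⅓)*18*(-5 + 3*18 + 3*23) + (-4 + 21*3) = (⅓)*18*(-5 + 54 + 69) + (-4 + 63) = (⅓)*18*118 + 59 = 708 + 59 = 767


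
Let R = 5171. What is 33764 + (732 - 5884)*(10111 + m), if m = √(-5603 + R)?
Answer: -52058108 - 61824*I*√3 ≈ -5.2058e+7 - 1.0708e+5*I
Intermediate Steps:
m = 12*I*√3 (m = √(-5603 + 5171) = √(-432) = 12*I*√3 ≈ 20.785*I)
33764 + (732 - 5884)*(10111 + m) = 33764 + (732 - 5884)*(10111 + 12*I*√3) = 33764 - 5152*(10111 + 12*I*√3) = 33764 + (-52091872 - 61824*I*√3) = -52058108 - 61824*I*√3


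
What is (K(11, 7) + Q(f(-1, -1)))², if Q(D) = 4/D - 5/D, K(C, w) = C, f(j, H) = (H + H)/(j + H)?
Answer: 100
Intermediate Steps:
f(j, H) = 2*H/(H + j) (f(j, H) = (2*H)/(H + j) = 2*H/(H + j))
Q(D) = -1/D
(K(11, 7) + Q(f(-1, -1)))² = (11 - 1/(2*(-1)/(-1 - 1)))² = (11 - 1/(2*(-1)/(-2)))² = (11 - 1/(2*(-1)*(-½)))² = (11 - 1/1)² = (11 - 1*1)² = (11 - 1)² = 10² = 100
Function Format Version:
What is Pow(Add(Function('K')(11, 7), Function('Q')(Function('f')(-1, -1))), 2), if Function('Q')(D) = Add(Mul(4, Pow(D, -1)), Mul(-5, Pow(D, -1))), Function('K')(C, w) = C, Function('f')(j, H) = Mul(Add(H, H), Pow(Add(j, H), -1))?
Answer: 100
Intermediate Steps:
Function('f')(j, H) = Mul(2, H, Pow(Add(H, j), -1)) (Function('f')(j, H) = Mul(Mul(2, H), Pow(Add(H, j), -1)) = Mul(2, H, Pow(Add(H, j), -1)))
Function('Q')(D) = Mul(-1, Pow(D, -1))
Pow(Add(Function('K')(11, 7), Function('Q')(Function('f')(-1, -1))), 2) = Pow(Add(11, Mul(-1, Pow(Mul(2, -1, Pow(Add(-1, -1), -1)), -1))), 2) = Pow(Add(11, Mul(-1, Pow(Mul(2, -1, Pow(-2, -1)), -1))), 2) = Pow(Add(11, Mul(-1, Pow(Mul(2, -1, Rational(-1, 2)), -1))), 2) = Pow(Add(11, Mul(-1, Pow(1, -1))), 2) = Pow(Add(11, Mul(-1, 1)), 2) = Pow(Add(11, -1), 2) = Pow(10, 2) = 100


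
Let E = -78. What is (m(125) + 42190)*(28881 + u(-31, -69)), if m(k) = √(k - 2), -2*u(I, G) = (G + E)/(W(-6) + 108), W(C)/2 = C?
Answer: 38992694135/32 + 1848433*√123/64 ≈ 1.2188e+9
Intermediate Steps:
W(C) = 2*C
u(I, G) = 13/32 - G/192 (u(I, G) = -(G - 78)/(2*(2*(-6) + 108)) = -(-78 + G)/(2*(-12 + 108)) = -(-78 + G)/(2*96) = -(-13/16 + G/96)/2 = 13/32 - G/192)
m(k) = √(-2 + k)
(m(125) + 42190)*(28881 + u(-31, -69)) = (√(-2 + 125) + 42190)*(28881 + (13/32 - 1/192*(-69))) = (√123 + 42190)*(28881 + (13/32 + 23/64)) = (42190 + √123)*(28881 + 49/64) = (42190 + √123)*(1848433/64) = 38992694135/32 + 1848433*√123/64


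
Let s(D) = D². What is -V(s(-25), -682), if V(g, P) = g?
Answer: -625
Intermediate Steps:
-V(s(-25), -682) = -1*(-25)² = -1*625 = -625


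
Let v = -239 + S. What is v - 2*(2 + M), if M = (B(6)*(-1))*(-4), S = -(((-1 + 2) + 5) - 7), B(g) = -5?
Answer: -202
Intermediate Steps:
S = 1 (S = -((1 + 5) - 7) = -(6 - 7) = -1*(-1) = 1)
M = -20 (M = -5*(-1)*(-4) = 5*(-4) = -20)
v = -238 (v = -239 + 1 = -238)
v - 2*(2 + M) = -238 - 2*(2 - 20) = -238 - 2*(-18) = -238 + 36 = -202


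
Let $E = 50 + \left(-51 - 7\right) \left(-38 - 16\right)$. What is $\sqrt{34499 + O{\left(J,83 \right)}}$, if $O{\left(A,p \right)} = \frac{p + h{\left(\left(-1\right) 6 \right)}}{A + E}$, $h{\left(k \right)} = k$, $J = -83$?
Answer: $\frac{\sqrt{331321769322}}{3099} \approx 185.74$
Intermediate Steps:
$E = 3182$ ($E = 50 - -3132 = 50 + 3132 = 3182$)
$O{\left(A,p \right)} = \frac{-6 + p}{3182 + A}$ ($O{\left(A,p \right)} = \frac{p - 6}{A + 3182} = \frac{p - 6}{3182 + A} = \frac{-6 + p}{3182 + A}$)
$\sqrt{34499 + O{\left(J,83 \right)}} = \sqrt{34499 + \frac{-6 + 83}{3182 - 83}} = \sqrt{34499 + \frac{1}{3099} \cdot 77} = \sqrt{34499 + \frac{77}{3099}} = \sqrt{\frac{106912478}{3099}} = \frac{\sqrt{331321769322}}{3099}$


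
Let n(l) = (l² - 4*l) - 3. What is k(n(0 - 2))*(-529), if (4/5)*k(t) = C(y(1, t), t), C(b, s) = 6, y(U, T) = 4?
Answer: -7935/2 ≈ -3967.5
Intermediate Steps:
n(l) = -3 + l² - 4*l
k(t) = 15/2 (k(t) = (5/4)*6 = 15/2)
k(n(0 - 2))*(-529) = (15/2)*(-529) = -7935/2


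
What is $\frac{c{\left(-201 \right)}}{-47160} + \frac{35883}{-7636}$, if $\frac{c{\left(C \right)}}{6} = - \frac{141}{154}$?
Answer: $- \frac{3619428487}{770243320} \approx -4.6991$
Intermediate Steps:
$c{\left(C \right)} = - \frac{423}{77}$ ($c{\left(C \right)} = 6 \left(- \frac{141}{154}\right) = - \frac{423}{77}$)
$\frac{c{\left(-201 \right)}}{-47160} + \frac{35883}{-7636} = - \frac{423}{77 \left(-47160\right)} + \frac{35883}{-7636} = \left(- \frac{423}{77}\right) \left(- \frac{1}{47160}\right) + 35883 \left(- \frac{1}{7636}\right) = \frac{47}{403480} - \frac{35883}{7636} = - \frac{3619428487}{770243320}$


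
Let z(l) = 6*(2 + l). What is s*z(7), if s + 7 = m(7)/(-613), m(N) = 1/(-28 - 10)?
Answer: -4402539/11647 ≈ -378.00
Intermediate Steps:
m(N) = -1/38 (m(N) = 1/(-38) = -1/38)
s = -163057/23294 (s = -7 - 1/38/(-613) = -7 - 1/38*(-1/613) = -7 + 1/23294 = -163057/23294 ≈ -7.0000)
z(l) = 12 + 6*l
s*z(7) = -163057*(12 + 6*7)/23294 = -163057*(12 + 42)/23294 = -163057/23294*54 = -4402539/11647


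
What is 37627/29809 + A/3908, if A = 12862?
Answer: 265224837/58246786 ≈ 4.5535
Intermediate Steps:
37627/29809 + A/3908 = 37627/29809 + 12862/3908 = 37627*(1/29809) + 12862*(1/3908) = 37627/29809 + 6431/1954 = 265224837/58246786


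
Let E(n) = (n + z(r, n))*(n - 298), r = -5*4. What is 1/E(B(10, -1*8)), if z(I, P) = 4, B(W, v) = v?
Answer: 1/1224 ≈ 0.00081699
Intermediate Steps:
r = -20
E(n) = (-298 + n)*(4 + n) (E(n) = (n + 4)*(n - 298) = (4 + n)*(-298 + n) = (-298 + n)*(4 + n))
1/E(B(10, -1*8)) = 1/(-1192 + (-1*8)² - (-294)*8) = 1/(-1192 + (-8)² - 294*(-8)) = 1/(-1192 + 64 + 2352) = 1/1224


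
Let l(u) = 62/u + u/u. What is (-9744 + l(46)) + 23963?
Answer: 327091/23 ≈ 14221.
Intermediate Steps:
l(u) = 1 + 62/u (l(u) = 62/u + 1 = 1 + 62/u)
(-9744 + l(46)) + 23963 = (-9744 + (62 + 46)/46) + 23963 = (-9744 + (1/46)*108) + 23963 = (-9744 + 54/23) + 23963 = -224058/23 + 23963 = 327091/23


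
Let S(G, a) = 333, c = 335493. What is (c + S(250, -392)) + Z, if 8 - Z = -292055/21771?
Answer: 7311734069/21771 ≈ 3.3585e+5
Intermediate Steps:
Z = 466223/21771 (Z = 8 - (-292055)/21771 = 8 - 1*(-292055/21771) = 8 + 292055/21771 = 466223/21771 ≈ 21.415)
(c + S(250, -392)) + Z = (335493 + 333) + 466223/21771 = 335826 + 466223/21771 = 7311734069/21771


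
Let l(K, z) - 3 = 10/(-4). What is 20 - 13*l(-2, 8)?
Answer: 27/2 ≈ 13.500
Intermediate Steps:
l(K, z) = 1/2 (l(K, z) = 3 + 10/(-4) = 3 + 10*(-1/4) = 3 - 5/2 = 1/2)
20 - 13*l(-2, 8) = 20 - 13*1/2 = 20 - 13/2 = 27/2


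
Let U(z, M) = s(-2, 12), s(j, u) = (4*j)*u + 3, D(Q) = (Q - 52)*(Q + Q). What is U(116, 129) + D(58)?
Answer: 603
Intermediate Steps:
D(Q) = 2*Q*(-52 + Q) (D(Q) = (-52 + Q)*(2*Q) = 2*Q*(-52 + Q))
s(j, u) = 3 + 4*j*u (s(j, u) = 4*j*u + 3 = 3 + 4*j*u)
U(z, M) = -93 (U(z, M) = 3 + 4*(-2)*12 = 3 - 96 = -93)
U(116, 129) + D(58) = -93 + 2*58*(-52 + 58) = -93 + 2*58*6 = -93 + 696 = 603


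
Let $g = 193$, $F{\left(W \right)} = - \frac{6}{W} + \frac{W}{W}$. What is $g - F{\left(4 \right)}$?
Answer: $\frac{387}{2} \approx 193.5$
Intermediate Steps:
$F{\left(W \right)} = 1 - \frac{6}{W}$ ($F{\left(W \right)} = - \frac{6}{W} + 1 = 1 - \frac{6}{W}$)
$g - F{\left(4 \right)} = 193 - \frac{-6 + 4}{4} = 193 - \frac{1}{4} \left(-2\right) = 193 - - \frac{1}{2} = 193 + \frac{1}{2} = \frac{387}{2}$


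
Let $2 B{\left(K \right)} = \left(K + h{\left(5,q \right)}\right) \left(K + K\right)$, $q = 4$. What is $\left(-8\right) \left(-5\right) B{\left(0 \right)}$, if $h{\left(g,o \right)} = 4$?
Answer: $0$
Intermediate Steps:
$B{\left(K \right)} = K \left(4 + K\right)$ ($B{\left(K \right)} = \frac{\left(K + 4\right) \left(K + K\right)}{2} = \frac{\left(4 + K\right) 2 K}{2} = \frac{2 K \left(4 + K\right)}{2} = K \left(4 + K\right)$)
$\left(-8\right) \left(-5\right) B{\left(0 \right)} = \left(-8\right) \left(-5\right) 0 \left(4 + 0\right) = 40 \cdot 0 \cdot 4 = 40 \cdot 0 = 0$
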